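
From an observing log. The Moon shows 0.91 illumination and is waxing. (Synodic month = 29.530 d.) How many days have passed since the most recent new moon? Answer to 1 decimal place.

Invert f = (1 − cos θ)/2 to get cos θ = 1 − 2(0.91) = -0.820, hence θ₀ = arccos -0.820 = 145.1°.
Before full moon the principal value applies: θ = 145.1°.
At 360°/29.530 d per day, 145.1° corresponds to 11.90 days.

11.9 days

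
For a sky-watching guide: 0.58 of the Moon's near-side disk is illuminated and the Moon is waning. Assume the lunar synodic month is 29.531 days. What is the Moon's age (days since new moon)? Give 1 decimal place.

21.4 days

From f = (1 − cos θ)/2: cos θ = 1 − 2×0.58 = -0.160; arccos → 99.2°.
A waning Moon lies in 180°–360°, so θ = 360° − 99.2° = 260.8°.
Age = 29.531 × 260.8°/360° ≈ 21.39 days.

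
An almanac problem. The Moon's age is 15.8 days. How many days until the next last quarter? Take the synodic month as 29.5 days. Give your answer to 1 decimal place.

Last quarter occurs at elongation 270°, i.e. at age 29.5 × 270/360 = 22.125 d.
That is 22.125 − 15.8 = 6.325 days ahead.

6.3 days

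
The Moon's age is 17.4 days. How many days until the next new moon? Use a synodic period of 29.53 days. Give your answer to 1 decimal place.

One full lunation from the last new moon is 29.53 d; remaining = 29.53 − 17.4 = 12.130 d.

12.1 days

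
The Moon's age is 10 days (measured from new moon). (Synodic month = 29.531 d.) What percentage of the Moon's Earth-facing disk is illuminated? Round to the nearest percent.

Phase angle: θ = 360°·(10 d)/(29.531 d) = 121.9°.
Illuminated fraction = (1 − cos 121.9°)/2 = (1 − (-0.529))/2 ≈ 0.764, so 76%.

76%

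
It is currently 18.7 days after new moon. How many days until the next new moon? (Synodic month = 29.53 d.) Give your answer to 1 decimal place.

10.8 days

One full lunation from the last new moon is 29.53 d; remaining = 29.53 − 18.7 = 10.830 d.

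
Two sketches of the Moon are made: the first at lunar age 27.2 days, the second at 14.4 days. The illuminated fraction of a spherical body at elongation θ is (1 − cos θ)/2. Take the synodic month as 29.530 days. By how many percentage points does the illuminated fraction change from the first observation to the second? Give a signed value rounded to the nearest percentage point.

+94 percentage points

θ₁ = 360° × 27.2/29.530 = 331.6°, f₁ = (1 − cos θ₁)/2 = 0.060.
θ₂ = 360° × 14.4/29.530 = 175.6°, f₂ = (1 − cos θ₂)/2 = 0.998.
Change = f₂ − f₁ = +0.938 → +94 percentage points.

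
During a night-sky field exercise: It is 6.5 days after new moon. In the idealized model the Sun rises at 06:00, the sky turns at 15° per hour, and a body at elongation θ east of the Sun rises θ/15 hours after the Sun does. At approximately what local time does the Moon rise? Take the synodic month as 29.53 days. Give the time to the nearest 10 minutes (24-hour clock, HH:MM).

11:20

Phase angle: θ = 360°·(6.5 d)/(29.53 d) = 79.2°.
Delay after the Sun = 79.2° / (15°/h) ≈ 5.28 h.
06:00 + 5.283 h ≈ 11:17 → 11:20 to the nearest ten minutes.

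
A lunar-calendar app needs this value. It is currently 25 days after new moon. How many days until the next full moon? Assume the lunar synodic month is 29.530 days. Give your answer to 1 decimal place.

Full moon is 0.5 of the way through the cycle: age 0.5 × 29.530 = 14.765 d.
Already past this cycle's full moon; the next is at 14.765 + 29.530 = 44.295 d, so 44.295 − 25 = 19.295 days.

19.3 days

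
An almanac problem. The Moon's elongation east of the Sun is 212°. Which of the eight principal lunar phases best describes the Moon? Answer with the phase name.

waning gibbous

The waning gibbous sector spans roughly 202°–248°; 212° falls inside it.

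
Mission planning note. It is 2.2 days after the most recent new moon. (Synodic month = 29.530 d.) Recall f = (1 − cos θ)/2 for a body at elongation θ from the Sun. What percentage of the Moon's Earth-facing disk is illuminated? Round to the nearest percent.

Elongation θ = 360° × 2.2/29.530 ≈ 26.8°.
cos 26.8° = 0.892, so f = (1 − 0.892)/2 = 0.054, so 5%.

5%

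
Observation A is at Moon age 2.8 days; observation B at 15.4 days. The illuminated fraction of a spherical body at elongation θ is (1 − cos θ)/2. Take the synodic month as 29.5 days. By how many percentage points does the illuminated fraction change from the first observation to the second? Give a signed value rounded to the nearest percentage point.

First observation: θ = 360°·2.8/29.5 = 34.2°, so f = 0.086.
Second observation: θ = 187.9°, f = 0.995.
Δf = 0.995 − 0.086 = +0.909, i.e. +91 pp.

+91 pp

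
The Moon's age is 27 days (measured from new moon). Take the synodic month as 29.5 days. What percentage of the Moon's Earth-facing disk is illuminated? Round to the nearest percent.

7%

Elongation θ = 360° × 27/29.5 ≈ 329.5°.
With cos θ = 0.862, the lit fraction is (1 − 0.862)/2 ≈ 0.069, so 7%.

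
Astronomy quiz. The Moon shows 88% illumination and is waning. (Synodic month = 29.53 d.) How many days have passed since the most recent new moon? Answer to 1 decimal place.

Invert f = (1 − cos θ)/2 to get cos θ = 1 − 2(0.88) = -0.760, hence θ₀ = arccos -0.760 = 139.5°.
A waning Moon lies in 180°–360°, so θ = 360° − 139.5° = 220.5°.
At 360°/29.53 d per day, 220.5° corresponds to 18.09 days.

18.1 days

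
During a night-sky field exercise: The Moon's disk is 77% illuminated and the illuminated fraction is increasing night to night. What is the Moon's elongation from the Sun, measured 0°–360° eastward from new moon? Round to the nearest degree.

123°

From f = (1 − cos θ)/2: cos θ = 1 − 2×0.77 = -0.540; arccos → 122.7°.
Before full moon the principal value applies: θ = 122.7°.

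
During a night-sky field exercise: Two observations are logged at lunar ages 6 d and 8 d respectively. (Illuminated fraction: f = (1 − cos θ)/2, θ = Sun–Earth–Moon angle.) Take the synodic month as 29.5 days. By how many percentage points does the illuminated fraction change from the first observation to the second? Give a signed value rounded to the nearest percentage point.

+21 percentage points

First observation: θ = 360°·6/29.5 = 73.2°, so f = 0.356.
Second observation: θ = 97.6°, f = 0.566.
Δf = 0.566 − 0.356 = +0.211, i.e. +21 pp.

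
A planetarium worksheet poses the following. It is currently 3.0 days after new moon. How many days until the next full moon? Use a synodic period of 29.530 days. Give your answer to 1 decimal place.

Full moon occurs at elongation 180°, i.e. at age 29.530 × 180/360 = 14.765 d.
So 11.765 days remain (14.765 − 3.0).

11.8 days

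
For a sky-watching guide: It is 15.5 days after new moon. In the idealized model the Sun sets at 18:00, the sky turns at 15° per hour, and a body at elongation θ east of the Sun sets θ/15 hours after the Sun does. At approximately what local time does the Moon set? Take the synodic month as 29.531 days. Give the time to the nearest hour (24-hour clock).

Elongation θ = 360° × 15.5/29.531 ≈ 189.0°.
Delay after the Sun = 189.0° / (15°/h) ≈ 12.60 h.
18:00 + 12.60 h ≈ 06:36 → 07:00 to the nearest hour.

07:00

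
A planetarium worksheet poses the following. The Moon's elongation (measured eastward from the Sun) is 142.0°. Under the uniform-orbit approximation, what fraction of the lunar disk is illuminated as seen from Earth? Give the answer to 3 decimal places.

0.894

cos 142.0° = (-0.788), so f = (1 − (-0.788))/2 = 0.894.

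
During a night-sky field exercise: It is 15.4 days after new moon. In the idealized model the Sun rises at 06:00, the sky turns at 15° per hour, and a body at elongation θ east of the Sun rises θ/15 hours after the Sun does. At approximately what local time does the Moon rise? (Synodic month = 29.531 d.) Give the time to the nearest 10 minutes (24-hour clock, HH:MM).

Phase angle: θ = 360°·(15.4 d)/(29.531 d) = 187.7°.
At 15° of sky rotation per hour, 187.7° corresponds to a 12.52 h lag.
06:00 + 12.516 h ≈ 18:31 → 18:30 to the nearest ten minutes.

18:30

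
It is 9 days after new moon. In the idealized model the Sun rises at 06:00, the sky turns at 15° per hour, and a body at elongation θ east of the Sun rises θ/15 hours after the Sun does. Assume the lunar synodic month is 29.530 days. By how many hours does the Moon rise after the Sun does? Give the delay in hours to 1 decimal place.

The Moon has covered 9/29.530 of its cycle, so θ ≈ 360° × 9/29.530 = 109.7°.
Delay after the Sun = 109.7° / (15°/h) ≈ 7.31 h.
So the Moon rises 7.31 h after the Sun.

7.3 h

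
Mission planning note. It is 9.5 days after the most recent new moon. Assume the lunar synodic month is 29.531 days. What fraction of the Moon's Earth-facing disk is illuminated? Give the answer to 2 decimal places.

The Moon has covered 9.5/29.531 of its cycle, so θ ≈ 360° × 9.5/29.531 = 115.8°.
Illuminated fraction = (1 − cos 115.8°)/2 = (1 − (-0.435))/2 ≈ 0.718.

0.72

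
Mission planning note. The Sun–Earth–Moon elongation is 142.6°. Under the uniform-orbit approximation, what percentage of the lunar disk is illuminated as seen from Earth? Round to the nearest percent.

90%

cos 142.6° = (-0.794), so f = (1 − (-0.794))/2 = 0.897, i.e. 90%.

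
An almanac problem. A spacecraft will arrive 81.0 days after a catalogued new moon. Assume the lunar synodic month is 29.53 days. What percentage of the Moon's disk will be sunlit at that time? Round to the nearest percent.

81.0 d spans 2 complete synodic months (2 × 29.53 = 59.06 d) plus 21.94 d.
Elongation θ = 360° × 21.94/29.53 ≈ 267.5°.
With cos θ = (-0.044), the lit fraction is (1 − (-0.044))/2 ≈ 0.522, so 52%.

52%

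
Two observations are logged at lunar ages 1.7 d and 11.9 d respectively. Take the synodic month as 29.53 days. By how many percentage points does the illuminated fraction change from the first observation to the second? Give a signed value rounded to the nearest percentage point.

+88 pp

First observation: θ = 360°·1.7/29.53 = 20.7°, so f = 0.032.
Second observation: θ = 145.1°, f = 0.910.
Δf = 0.910 − 0.032 = +0.878, i.e. +88 pp.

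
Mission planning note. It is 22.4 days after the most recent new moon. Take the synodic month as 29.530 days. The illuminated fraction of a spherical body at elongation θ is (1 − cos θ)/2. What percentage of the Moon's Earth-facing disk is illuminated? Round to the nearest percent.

The Moon has covered 22.4/29.530 of its cycle, so θ ≈ 360° × 22.4/29.530 = 273.1°.
Illuminated fraction = (1 − cos 273.1°)/2 = (1 − 0.054)/2 ≈ 0.473, so 47%.

47%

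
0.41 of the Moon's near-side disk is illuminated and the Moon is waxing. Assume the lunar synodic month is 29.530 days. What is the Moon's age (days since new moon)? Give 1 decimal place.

cos θ = 1 − 2f = 0.180, giving a principal value of 79.6°.
Before full moon the principal value applies: θ = 79.6°.
Age = 29.530 × 79.6°/360° ≈ 6.53 days.

6.5 days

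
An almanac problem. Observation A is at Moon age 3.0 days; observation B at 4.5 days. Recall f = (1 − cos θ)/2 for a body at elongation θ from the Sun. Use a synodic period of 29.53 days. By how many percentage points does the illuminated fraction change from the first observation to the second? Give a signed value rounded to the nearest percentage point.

+11 percentage points

θ₁ = 360° × 3.0/29.53 = 36.6°, f₁ = (1 − cos θ₁)/2 = 0.098.
θ₂ = 360° × 4.5/29.53 = 54.9°, f₂ = (1 − cos θ₂)/2 = 0.212.
Change = f₂ − f₁ = +0.114 → +11 percentage points.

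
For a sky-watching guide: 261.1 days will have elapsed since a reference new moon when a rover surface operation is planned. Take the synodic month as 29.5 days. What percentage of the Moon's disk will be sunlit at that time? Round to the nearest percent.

261.1 d spans 8 complete synodic months (8 × 29.5 = 236.00 d) plus 25.10 d.
Phase angle: θ = 360°·(25.10 d)/(29.5 d) = 306.3°.
cos 306.3° = 0.592, so f = (1 − 0.592)/2 = 0.204, so 20%.

20%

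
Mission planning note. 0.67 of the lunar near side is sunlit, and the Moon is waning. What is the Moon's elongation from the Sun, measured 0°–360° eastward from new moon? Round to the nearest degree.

From f = (1 − cos θ)/2: cos θ = 1 − 2×0.67 = -0.340; arccos → 109.9°.
Waning ⇒ past full, so θ = 360° − 109.9° = 250.1°.

250°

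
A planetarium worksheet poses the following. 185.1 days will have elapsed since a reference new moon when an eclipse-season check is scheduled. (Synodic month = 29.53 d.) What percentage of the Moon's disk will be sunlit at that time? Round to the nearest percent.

56%

185.1 d spans 6 complete synodic months (6 × 29.53 = 177.18 d) plus 7.92 d.
Phase angle: θ = 360°·(7.92 d)/(29.53 d) = 96.6°.
cos 96.6° = (-0.114), so f = (1 − (-0.114))/2 = 0.557, so 56%.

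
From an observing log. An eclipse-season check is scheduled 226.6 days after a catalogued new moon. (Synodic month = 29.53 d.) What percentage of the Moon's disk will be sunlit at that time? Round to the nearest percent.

226.6 d spans 7 complete synodic months (7 × 29.53 = 206.71 d) plus 19.89 d.
Phase angle: θ = 360°·(19.89 d)/(29.53 d) = 242.5°.
Illuminated fraction = (1 − cos 242.5°)/2 = (1 − (-0.462))/2 ≈ 0.731, so 73%.

73%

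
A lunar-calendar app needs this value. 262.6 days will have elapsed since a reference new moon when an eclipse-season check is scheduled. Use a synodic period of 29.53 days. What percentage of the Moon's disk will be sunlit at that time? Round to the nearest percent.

Reduce mod P: 262.6 − 8×29.53 = 26.36 d into the current lunation.
Elongation θ = 360° × 26.36/29.53 ≈ 321.4°.
With cos θ = 0.781, the lit fraction is (1 − 0.781)/2 ≈ 0.109, so 11%.

11%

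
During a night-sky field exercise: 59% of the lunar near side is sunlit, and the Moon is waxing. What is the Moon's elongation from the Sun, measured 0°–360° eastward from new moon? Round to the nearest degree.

From f = (1 − cos θ)/2: cos θ = 1 − 2×0.59 = -0.180; arccos → 100.4°.
Before full moon the principal value applies: θ = 100.4°.

100°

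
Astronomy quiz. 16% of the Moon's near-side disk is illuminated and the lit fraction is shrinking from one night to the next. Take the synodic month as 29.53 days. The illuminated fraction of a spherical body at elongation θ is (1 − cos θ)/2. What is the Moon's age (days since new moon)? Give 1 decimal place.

Invert f = (1 − cos θ)/2 to get cos θ = 1 − 2(0.16) = 0.680, hence θ₀ = arccos 0.680 = 47.2°.
Waning ⇒ past full, so θ = 360° − 47.2° = 312.8°.
That fraction of the synodic month is 312.8/360 × 29.53 d ≈ 25.66 d.

25.7 days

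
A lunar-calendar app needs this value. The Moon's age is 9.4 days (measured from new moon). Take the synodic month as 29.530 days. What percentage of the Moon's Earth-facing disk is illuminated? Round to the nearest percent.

Elongation θ = 360° × 9.4/29.530 ≈ 114.6°.
Illuminated fraction = (1 − cos 114.6°)/2 = (1 − (-0.416))/2 ≈ 0.708, so 71%.

71%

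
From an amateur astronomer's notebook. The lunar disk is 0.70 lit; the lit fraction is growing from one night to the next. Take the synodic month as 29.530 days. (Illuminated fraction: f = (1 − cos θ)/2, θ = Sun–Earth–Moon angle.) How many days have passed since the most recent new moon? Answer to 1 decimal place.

Invert f = (1 − cos θ)/2 to get cos θ = 1 − 2(0.70) = -0.400, hence θ₀ = arccos -0.400 = 113.6°.
The Moon is waxing (0°–180°), so θ = 113.6° directly.
That fraction of the synodic month is 113.6/360 × 29.530 d ≈ 9.32 d.

9.3 days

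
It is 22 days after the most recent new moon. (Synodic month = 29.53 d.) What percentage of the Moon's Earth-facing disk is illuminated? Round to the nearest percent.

52%

Elongation θ = 360° × 22/29.53 ≈ 268.2°.
With cos θ = (-0.031), the lit fraction is (1 − (-0.031))/2 ≈ 0.516, so 52%.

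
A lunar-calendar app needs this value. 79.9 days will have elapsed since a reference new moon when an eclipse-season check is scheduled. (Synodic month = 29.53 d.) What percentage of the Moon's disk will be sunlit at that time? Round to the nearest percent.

64%

79.9 d spans 2 complete synodic months (2 × 29.53 = 59.06 d) plus 20.84 d.
Phase angle: θ = 360°·(20.84 d)/(29.53 d) = 254.1°.
With cos θ = (-0.275), the lit fraction is (1 − (-0.275))/2 ≈ 0.637, so 64%.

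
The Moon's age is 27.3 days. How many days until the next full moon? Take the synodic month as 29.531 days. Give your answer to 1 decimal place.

17.0 days

Full moon is 0.5 of the way through the cycle: age 0.5 × 29.531 = 14.765 d.
Already past this cycle's full moon; the next is at 14.765 + 29.531 = 44.296 d, so 44.296 − 27.3 = 16.996 days.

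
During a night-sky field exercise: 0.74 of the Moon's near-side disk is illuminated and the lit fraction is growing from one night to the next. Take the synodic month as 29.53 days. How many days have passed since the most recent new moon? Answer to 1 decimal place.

From f = (1 − cos θ)/2: cos θ = 1 − 2×0.74 = -0.480; arccos → 118.7°.
The Moon is waxing (0°–180°), so θ = 118.7° directly.
That fraction of the synodic month is 118.7/360 × 29.53 d ≈ 9.74 d.

9.7 days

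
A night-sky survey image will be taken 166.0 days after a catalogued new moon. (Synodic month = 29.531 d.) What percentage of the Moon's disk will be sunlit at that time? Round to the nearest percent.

166.0 d spans 5 complete synodic months (5 × 29.531 = 147.66 d) plus 18.34 d.
Elongation θ = 360° × 18.34/29.531 ≈ 223.6°.
With cos θ = (-0.724), the lit fraction is (1 − (-0.724))/2 ≈ 0.862, so 86%.

86%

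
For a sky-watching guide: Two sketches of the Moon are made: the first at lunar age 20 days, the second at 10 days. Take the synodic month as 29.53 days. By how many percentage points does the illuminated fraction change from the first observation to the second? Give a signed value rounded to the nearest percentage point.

θ₁ = 360° × 20/29.53 = 243.8°, f₁ = (1 − cos θ₁)/2 = 0.721.
θ₂ = 360° × 10/29.53 = 121.9°, f₂ = (1 − cos θ₂)/2 = 0.764.
Change = f₂ − f₁ = +0.044 → +4 percentage points.

+4 pp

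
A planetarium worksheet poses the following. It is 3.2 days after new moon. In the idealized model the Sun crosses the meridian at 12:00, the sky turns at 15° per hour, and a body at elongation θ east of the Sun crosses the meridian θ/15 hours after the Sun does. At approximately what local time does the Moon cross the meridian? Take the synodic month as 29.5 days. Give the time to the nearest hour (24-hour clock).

15:00

The Moon has covered 3.2/29.5 of its cycle, so θ ≈ 360° × 3.2/29.5 = 39.1°.
At 15° of sky rotation per hour, 39.1° corresponds to a 2.60 h lag.
12:00 + 2.60 h ≈ 14:36 → 15:00 to the nearest hour.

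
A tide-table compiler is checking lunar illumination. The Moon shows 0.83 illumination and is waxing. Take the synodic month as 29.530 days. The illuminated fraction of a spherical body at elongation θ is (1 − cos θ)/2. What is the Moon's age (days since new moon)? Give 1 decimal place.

Invert f = (1 − cos θ)/2 to get cos θ = 1 − 2(0.83) = -0.660, hence θ₀ = arccos -0.660 = 131.3°.
Waxing ⇒ before full, so θ = 131.3°.
Age = 29.530 × 131.3°/360° ≈ 10.77 days.

10.8 days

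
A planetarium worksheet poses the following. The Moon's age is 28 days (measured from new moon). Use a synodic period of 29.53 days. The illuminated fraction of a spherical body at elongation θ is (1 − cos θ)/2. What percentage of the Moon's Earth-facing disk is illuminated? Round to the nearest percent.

The Moon has covered 28/29.53 of its cycle, so θ ≈ 360° × 28/29.53 = 341.3°.
With cos θ = 0.947, the lit fraction is (1 − 0.947)/2 ≈ 0.026, so 3%.

3%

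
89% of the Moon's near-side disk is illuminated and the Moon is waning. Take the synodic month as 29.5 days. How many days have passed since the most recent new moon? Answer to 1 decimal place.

cos θ = 1 − 2f = -0.780, giving a principal value of 141.3°.
A waning Moon lies in 180°–360°, so θ = 360° − 141.3° = 218.7°.
Age = 29.5 × 218.7°/360° ≈ 17.92 days.

17.9 days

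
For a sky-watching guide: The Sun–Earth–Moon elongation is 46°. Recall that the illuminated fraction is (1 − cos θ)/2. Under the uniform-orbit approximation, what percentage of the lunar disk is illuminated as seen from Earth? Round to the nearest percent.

15%

Half-versine of 46°: (1 − 0.695)/2 = 0.153, i.e. 15%.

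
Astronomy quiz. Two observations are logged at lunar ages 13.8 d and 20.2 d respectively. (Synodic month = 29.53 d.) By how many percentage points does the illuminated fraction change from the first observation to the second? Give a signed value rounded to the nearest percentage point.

-29 percentage points

θ₁ = 360° × 13.8/29.53 = 168.2°, f₁ = (1 − cos θ₁)/2 = 0.989.
θ₂ = 360° × 20.2/29.53 = 246.3°, f₂ = (1 − cos θ₂)/2 = 0.701.
Change = f₂ − f₁ = -0.288 → -29 percentage points.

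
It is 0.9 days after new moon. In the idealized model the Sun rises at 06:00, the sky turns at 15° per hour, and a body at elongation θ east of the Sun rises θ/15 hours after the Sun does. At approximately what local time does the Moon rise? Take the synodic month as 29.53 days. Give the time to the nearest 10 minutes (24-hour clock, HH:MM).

Elongation θ = 360° × 0.9/29.53 ≈ 11.0°.
The Moon trails the Sun by θ/15 = 11.0/15 ≈ 0.73 hours.
06:00 + 0.731 h ≈ 06:44 → 06:40 to the nearest ten minutes.

06:40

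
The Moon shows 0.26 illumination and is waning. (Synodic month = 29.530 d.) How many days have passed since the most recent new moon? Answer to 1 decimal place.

From f = (1 − cos θ)/2: cos θ = 1 − 2×0.26 = 0.480; arccos → 61.3°.
Since the Moon is past full (waning), take the reflex angle: θ = 360° − 61.3° = 298.7°.
At 360°/29.530 d per day, 298.7° corresponds to 24.50 days.

24.5 days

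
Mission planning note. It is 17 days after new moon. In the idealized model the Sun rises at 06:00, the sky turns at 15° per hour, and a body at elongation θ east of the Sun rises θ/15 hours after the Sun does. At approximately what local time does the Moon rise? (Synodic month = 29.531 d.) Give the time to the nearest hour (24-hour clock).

20:00

The Moon has covered 17/29.531 of its cycle, so θ ≈ 360° × 17/29.531 = 207.2°.
Delay after the Sun = 207.2° / (15°/h) ≈ 13.82 h.
06:00 + 13.82 h ≈ 19:49 → 20:00 to the nearest hour.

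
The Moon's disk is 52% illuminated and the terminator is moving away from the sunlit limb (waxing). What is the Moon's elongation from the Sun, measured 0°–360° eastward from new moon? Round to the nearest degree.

92°

From f = (1 − cos θ)/2: cos θ = 1 − 2×0.52 = -0.040; arccos → 92.3°.
Before full moon the principal value applies: θ = 92.3°.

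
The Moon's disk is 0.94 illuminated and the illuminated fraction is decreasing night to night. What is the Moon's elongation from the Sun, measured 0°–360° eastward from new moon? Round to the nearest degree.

208°

cos θ = 1 − 2f = -0.880, giving a principal value of 151.6°.
Waning ⇒ past full, so θ = 360° − 151.6° = 208.4°.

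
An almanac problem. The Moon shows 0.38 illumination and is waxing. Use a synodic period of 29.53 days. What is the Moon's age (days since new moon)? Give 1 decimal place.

6.2 days

cos θ = 1 − 2f = 0.240, giving a principal value of 76.1°.
The Moon is waxing (0°–180°), so θ = 76.1° directly.
That fraction of the synodic month is 76.1/360 × 29.53 d ≈ 6.24 d.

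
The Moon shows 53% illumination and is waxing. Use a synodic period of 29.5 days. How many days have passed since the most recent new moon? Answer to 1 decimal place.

7.7 days

Invert f = (1 − cos θ)/2 to get cos θ = 1 − 2(0.53) = -0.060, hence θ₀ = arccos -0.060 = 93.4°.
Waxing ⇒ before full, so θ = 93.4°.
That fraction of the synodic month is 93.4/360 × 29.5 d ≈ 7.66 d.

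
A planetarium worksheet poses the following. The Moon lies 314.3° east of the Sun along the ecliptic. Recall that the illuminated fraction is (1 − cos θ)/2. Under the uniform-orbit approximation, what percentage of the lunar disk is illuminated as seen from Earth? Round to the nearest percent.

15%

Half-versine of 314.3°: (1 − 0.698)/2 = 0.151, i.e. 15%.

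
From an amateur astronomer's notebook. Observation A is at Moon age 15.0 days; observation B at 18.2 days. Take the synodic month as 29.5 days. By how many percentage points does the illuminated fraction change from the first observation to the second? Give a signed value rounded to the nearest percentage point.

First observation: θ = 360°·15.0/29.5 = 183.1°, so f = 0.999.
Second observation: θ = 222.1°, f = 0.871.
Δf = 0.871 − 0.999 = -0.128, i.e. -13 pp.

-13 pp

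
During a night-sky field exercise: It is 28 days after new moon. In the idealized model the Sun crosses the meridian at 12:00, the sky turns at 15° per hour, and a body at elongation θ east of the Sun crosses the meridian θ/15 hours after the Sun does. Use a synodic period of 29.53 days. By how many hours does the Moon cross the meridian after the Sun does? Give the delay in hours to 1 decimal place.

Elongation θ = 360° × 28/29.53 ≈ 341.3°.
At 15° of sky rotation per hour, 341.3° corresponds to a 22.76 h lag.
So the Moon crosses the meridian 22.76 h after the Sun.

22.8 h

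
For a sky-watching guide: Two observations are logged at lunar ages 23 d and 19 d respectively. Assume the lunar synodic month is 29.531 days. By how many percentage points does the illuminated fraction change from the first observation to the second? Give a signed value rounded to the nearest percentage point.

First observation: θ = 360°·23/29.531 = 280.4°, so f = 0.410.
Second observation: θ = 231.6°, f = 0.810.
Δf = 0.810 − 0.410 = +0.401, i.e. +40 pp.

+40 percentage points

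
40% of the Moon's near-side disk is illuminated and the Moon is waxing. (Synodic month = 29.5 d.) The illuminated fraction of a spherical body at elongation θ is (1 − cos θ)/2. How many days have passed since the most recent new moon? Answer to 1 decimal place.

Invert f = (1 − cos θ)/2 to get cos θ = 1 − 2(0.40) = 0.200, hence θ₀ = arccos 0.200 = 78.5°.
Before full moon the principal value applies: θ = 78.5°.
At 360°/29.5 d per day, 78.5° corresponds to 6.43 days.

6.4 days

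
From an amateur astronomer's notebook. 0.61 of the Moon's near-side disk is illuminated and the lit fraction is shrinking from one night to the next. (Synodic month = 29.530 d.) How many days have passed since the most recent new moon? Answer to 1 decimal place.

From f = (1 − cos θ)/2: cos θ = 1 − 2×0.61 = -0.220; arccos → 102.7°.
A waning Moon lies in 180°–360°, so θ = 360° − 102.7° = 257.3°.
That fraction of the synodic month is 257.3/360 × 29.530 d ≈ 21.11 d.

21.1 days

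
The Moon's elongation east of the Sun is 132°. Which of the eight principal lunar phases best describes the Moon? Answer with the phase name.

132° lies in the waxing gibbous sector of the 8-phase cycle.

waxing gibbous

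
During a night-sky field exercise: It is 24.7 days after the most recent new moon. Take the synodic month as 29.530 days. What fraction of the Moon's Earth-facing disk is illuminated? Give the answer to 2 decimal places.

Phase angle: θ = 360°·(24.7 d)/(29.530 d) = 301.1°.
cos 301.1° = 0.517, so f = (1 − 0.517)/2 = 0.242.

0.24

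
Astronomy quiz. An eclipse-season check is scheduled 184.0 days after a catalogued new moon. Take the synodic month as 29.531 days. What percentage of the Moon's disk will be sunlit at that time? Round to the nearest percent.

184.0 d spans 6 complete synodic months (6 × 29.531 = 177.19 d) plus 6.81 d.
The Moon has covered 6.81/29.531 of its cycle, so θ ≈ 360° × 6.81/29.531 = 83.1°.
With cos θ = 0.121, the lit fraction is (1 − 0.121)/2 ≈ 0.440, so 44%.

44%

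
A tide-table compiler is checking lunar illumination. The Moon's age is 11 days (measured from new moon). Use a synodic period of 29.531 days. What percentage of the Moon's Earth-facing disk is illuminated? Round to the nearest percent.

85%

The Moon has covered 11/29.531 of its cycle, so θ ≈ 360° × 11/29.531 = 134.1°.
cos 134.1° = (-0.696), so f = (1 − (-0.696))/2 = 0.848, so 85%.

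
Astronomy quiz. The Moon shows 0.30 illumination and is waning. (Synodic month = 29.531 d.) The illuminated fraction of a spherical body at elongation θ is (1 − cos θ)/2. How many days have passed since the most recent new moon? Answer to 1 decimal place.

Invert f = (1 − cos θ)/2 to get cos θ = 1 − 2(0.30) = 0.400, hence θ₀ = arccos 0.400 = 66.4°.
Since the Moon is past full (waning), take the reflex angle: θ = 360° − 66.4° = 293.6°.
That fraction of the synodic month is 293.6/360 × 29.531 d ≈ 24.08 d.

24.1 days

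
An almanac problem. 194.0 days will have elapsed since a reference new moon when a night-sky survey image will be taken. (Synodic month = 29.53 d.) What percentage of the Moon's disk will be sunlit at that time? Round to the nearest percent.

194.0 d spans 6 complete synodic months (6 × 29.53 = 177.18 d) plus 16.82 d.
The Moon has covered 16.82/29.53 of its cycle, so θ ≈ 360° × 16.82/29.53 = 205.1°.
cos 205.1° = (-0.906), so f = (1 − (-0.906))/2 = 0.953, so 95%.

95%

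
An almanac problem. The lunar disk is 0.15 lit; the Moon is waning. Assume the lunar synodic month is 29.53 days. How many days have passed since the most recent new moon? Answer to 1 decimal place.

Invert f = (1 − cos θ)/2 to get cos θ = 1 − 2(0.15) = 0.700, hence θ₀ = arccos 0.700 = 45.6°.
A waning Moon lies in 180°–360°, so θ = 360° − 45.6° = 314.4°.
At 360°/29.53 d per day, 314.4° corresponds to 25.79 days.

25.8 days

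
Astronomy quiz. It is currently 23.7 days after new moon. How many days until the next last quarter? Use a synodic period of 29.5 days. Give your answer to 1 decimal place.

Last quarter is 0.75 of the way through the cycle: age 0.75 × 29.5 = 22.125 d.
This lunation's last quarter (22.125 d) has passed, so add one period: 51.625 − 23.7 = 27.925 days.

27.9 days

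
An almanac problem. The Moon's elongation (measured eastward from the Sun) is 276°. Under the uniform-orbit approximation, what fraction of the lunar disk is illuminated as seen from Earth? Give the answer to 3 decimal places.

0.448

Half-versine of 276°: (1 − 0.105)/2 = 0.448.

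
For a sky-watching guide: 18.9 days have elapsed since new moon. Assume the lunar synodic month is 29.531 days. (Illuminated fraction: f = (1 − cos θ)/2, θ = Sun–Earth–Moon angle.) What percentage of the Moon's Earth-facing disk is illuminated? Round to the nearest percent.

Phase angle: θ = 360°·(18.9 d)/(29.531 d) = 230.4°.
With cos θ = (-0.637), the lit fraction is (1 − (-0.637))/2 ≈ 0.819, so 82%.

82%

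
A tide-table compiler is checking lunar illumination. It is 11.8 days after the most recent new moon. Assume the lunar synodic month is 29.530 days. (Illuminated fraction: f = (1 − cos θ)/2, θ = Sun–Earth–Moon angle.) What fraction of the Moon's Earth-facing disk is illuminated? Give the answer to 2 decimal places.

0.90

Phase angle: θ = 360°·(11.8 d)/(29.530 d) = 143.9°.
With cos θ = (-0.808), the lit fraction is (1 − (-0.808))/2 ≈ 0.904.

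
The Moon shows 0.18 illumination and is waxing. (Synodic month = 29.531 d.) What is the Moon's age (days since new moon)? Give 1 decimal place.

cos θ = 1 − 2f = 0.640, giving a principal value of 50.2°.
Waxing ⇒ before full, so θ = 50.2°.
At 360°/29.531 d per day, 50.2° corresponds to 4.12 days.

4.1 days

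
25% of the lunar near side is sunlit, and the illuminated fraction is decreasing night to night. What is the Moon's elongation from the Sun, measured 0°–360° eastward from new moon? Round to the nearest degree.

From f = (1 − cos θ)/2: cos θ = 1 − 2×0.25 = 0.500; arccos → 60.0°.
Waning ⇒ past full, so θ = 360° − 60.0° = 300.0°.

300°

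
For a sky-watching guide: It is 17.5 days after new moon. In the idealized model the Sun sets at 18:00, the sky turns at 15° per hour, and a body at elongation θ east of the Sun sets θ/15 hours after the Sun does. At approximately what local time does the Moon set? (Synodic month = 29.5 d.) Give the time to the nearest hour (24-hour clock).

08:00

The Moon has covered 17.5/29.5 of its cycle, so θ ≈ 360° × 17.5/29.5 = 213.6°.
Delay after the Sun = 213.6° / (15°/h) ≈ 14.24 h.
18:00 + 14.24 h ≈ 08:14 → 08:00 to the nearest hour.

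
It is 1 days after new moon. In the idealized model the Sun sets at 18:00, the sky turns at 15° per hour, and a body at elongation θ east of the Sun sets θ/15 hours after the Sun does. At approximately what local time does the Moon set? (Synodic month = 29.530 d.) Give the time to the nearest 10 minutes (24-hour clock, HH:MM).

Phase angle: θ = 360°·(1 d)/(29.530 d) = 12.2°.
Delay after the Sun = 12.2° / (15°/h) ≈ 0.81 h.
18:00 + 0.813 h ≈ 18:49 → 18:50 to the nearest ten minutes.

18:50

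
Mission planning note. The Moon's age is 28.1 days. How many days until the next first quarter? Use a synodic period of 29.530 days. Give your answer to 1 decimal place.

First quarter occurs at elongation 90°, i.e. at age 29.530 × 90/360 = 7.383 d.
Already past this cycle's first quarter; the next is at 7.383 + 29.530 = 36.913 d, so 36.913 − 28.1 = 8.812 days.

8.8 days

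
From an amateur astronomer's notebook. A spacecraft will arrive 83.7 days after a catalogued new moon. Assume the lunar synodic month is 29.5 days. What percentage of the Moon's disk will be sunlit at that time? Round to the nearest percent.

83.7/29.5 = 2.837 lunations, so 2 complete cycles and 24.70 d into the next.
The Moon has covered 24.70/29.5 of its cycle, so θ ≈ 360° × 24.70/29.5 = 301.4°.
cos 301.4° = 0.521, so f = (1 − 0.521)/2 = 0.239, so 24%.

24%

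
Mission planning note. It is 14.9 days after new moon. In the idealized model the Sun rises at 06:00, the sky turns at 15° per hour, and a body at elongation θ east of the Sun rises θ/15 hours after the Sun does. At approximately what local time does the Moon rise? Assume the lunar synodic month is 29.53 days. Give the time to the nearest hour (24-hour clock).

Phase angle: θ = 360°·(14.9 d)/(29.53 d) = 181.6°.
At 15° of sky rotation per hour, 181.6° corresponds to a 12.11 h lag.
06:00 + 12.11 h ≈ 18:07 → 18:00 to the nearest hour.

18:00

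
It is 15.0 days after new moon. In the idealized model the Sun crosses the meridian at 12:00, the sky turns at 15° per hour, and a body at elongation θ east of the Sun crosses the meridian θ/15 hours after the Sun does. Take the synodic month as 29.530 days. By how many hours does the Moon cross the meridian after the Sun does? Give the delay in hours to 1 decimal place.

12.2 h

The Moon has covered 15.0/29.530 of its cycle, so θ ≈ 360° × 15.0/29.530 = 182.9°.
Delay after the Sun = 182.9° / (15°/h) ≈ 12.19 h.
So the Moon crosses the meridian 12.19 h after the Sun.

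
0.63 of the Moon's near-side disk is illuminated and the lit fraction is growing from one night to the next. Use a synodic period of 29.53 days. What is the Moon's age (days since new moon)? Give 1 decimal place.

8.6 days

From f = (1 − cos θ)/2: cos θ = 1 − 2×0.63 = -0.260; arccos → 105.1°.
Waxing ⇒ before full, so θ = 105.1°.
At 360°/29.53 d per day, 105.1° corresponds to 8.62 days.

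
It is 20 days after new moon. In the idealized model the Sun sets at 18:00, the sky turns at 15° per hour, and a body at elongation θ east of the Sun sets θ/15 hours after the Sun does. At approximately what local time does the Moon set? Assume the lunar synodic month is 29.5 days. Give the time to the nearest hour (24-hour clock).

The Moon has covered 20/29.5 of its cycle, so θ ≈ 360° × 20/29.5 = 244.1°.
At 15° of sky rotation per hour, 244.1° corresponds to a 16.27 h lag.
18:00 + 16.27 h ≈ 10:16 → 10:00 to the nearest hour.

10:00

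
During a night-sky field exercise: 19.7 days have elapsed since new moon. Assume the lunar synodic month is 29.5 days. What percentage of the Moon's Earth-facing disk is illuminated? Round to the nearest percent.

Elongation θ = 360° × 19.7/29.5 ≈ 240.4°.
Illuminated fraction = (1 − cos 240.4°)/2 = (1 − (-0.494))/2 ≈ 0.747, so 75%.

75%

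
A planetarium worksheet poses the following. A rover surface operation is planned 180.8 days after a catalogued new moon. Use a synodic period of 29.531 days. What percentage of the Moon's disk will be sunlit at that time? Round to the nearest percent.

180.8 d spans 6 complete synodic months (6 × 29.531 = 177.19 d) plus 3.61 d.
Elongation θ = 360° × 3.61/29.531 ≈ 44.1°.
cos 44.1° = 0.719, so f = (1 − 0.719)/2 = 0.141, so 14%.

14%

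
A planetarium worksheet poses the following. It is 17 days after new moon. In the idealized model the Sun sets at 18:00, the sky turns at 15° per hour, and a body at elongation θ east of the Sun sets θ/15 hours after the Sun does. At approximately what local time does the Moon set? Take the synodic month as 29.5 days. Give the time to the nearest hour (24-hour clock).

08:00

Phase angle: θ = 360°·(17 d)/(29.5 d) = 207.5°.
The Moon trails the Sun by θ/15 = 207.5/15 ≈ 13.83 hours.
18:00 + 13.83 h ≈ 07:50 → 08:00 to the nearest hour.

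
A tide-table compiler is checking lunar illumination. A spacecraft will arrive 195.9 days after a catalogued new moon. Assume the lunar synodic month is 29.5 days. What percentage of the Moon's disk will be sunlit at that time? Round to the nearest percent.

195.9/29.5 = 6.641 lunations, so 6 complete cycles and 18.90 d into the next.
Phase angle: θ = 360°·(18.90 d)/(29.5 d) = 230.6°.
Illuminated fraction = (1 − cos 230.6°)/2 = (1 − (-0.634))/2 ≈ 0.817, so 82%.

82%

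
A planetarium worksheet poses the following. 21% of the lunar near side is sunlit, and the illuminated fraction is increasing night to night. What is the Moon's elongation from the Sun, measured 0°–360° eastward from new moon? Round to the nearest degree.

cos θ = 1 − 2f = 0.580, giving a principal value of 54.5°.
The Moon is waxing (0°–180°), so θ = 54.5° directly.

55°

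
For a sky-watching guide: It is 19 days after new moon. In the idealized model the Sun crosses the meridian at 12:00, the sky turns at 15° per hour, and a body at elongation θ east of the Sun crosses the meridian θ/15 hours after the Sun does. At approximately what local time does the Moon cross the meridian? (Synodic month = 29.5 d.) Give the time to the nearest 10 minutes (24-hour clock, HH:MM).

Elongation θ = 360° × 19/29.5 ≈ 231.9°.
The Moon trails the Sun by θ/15 = 231.9/15 ≈ 15.46 hours.
12:00 + 15.458 h ≈ 03:27 → 03:30 to the nearest ten minutes.

03:30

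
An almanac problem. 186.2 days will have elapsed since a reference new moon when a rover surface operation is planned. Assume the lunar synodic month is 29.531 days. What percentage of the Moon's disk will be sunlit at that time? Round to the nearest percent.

186.2 d spans 6 complete synodic months (6 × 29.531 = 177.19 d) plus 9.01 d.
Phase angle: θ = 360°·(9.01 d)/(29.531 d) = 109.9°.
Illuminated fraction = (1 − cos 109.9°)/2 = (1 − (-0.340))/2 ≈ 0.670, so 67%.

67%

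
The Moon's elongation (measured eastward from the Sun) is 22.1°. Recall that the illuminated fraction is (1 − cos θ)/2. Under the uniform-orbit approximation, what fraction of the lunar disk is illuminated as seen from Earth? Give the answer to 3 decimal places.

f = (1 − cos 22.1°)/2 = (1 − 0.927)/2 ≈ 0.037.

0.037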